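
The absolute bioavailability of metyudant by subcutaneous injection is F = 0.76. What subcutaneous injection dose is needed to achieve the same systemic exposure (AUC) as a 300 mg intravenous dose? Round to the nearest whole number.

For equal systemic exposure: F × D_ev = D_iv
D_ev = D_iv / F = 300 / 0.76 = 394.737 mg

D_subcutaneous = 395 mg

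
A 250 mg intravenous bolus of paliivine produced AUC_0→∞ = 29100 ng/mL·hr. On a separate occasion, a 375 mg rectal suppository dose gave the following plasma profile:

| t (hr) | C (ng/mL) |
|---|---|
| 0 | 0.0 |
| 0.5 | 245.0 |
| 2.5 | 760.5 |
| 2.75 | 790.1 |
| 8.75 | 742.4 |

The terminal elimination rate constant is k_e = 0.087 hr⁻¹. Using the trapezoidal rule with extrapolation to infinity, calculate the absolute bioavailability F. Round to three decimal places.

F = 0.330

Trapezoidal AUC_0→8.75 (rectal suppository):
  [0→0.5]: (0.0+245.0)/2 × 0.5 = 61.25
  [0.5→2.5]: (245.0+760.5)/2 × 2 = 1005.5
  [2.5→2.75]: (760.5+790.1)/2 × 0.25 = 193.825
  [2.75→8.75]: (790.1+742.4)/2 × 6 = 4597.5
  Sum = 5858.075 ng/mL·hr
Tail: C_last/k_e = 742.4/0.087 = 8533.333
AUC_0→∞ (rectal suppository) = 5858.075 + 8533.333 = 14391.408 ng/mL·hr
F = (AUC_ev/D_ev)/(AUC_iv/D_iv) = (14391.408/375)/(29100/250) = 38.377088/116.4 = 0.3297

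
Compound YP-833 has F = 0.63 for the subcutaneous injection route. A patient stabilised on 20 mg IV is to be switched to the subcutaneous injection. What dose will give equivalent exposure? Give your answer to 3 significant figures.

D_subcutaneous = 31.7 mg

For equal systemic exposure: F × D_ev = D_iv
D_ev = D_iv / F = 20 / 0.63 = 31.746 mg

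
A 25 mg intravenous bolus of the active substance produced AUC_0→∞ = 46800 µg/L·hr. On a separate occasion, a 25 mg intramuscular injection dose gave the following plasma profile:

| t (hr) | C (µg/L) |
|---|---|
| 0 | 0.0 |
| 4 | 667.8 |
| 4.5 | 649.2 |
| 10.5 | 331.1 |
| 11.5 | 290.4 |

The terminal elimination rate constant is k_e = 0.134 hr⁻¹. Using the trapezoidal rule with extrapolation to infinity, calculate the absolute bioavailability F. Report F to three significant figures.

Trapezoidal AUC_0→11.5 (intramuscular injection):
  [0→4]: (0.0+667.8)/2 × 4 = 1335.6
  [4→4.5]: (667.8+649.2)/2 × 0.5 = 329.25
  [4.5→10.5]: (649.2+331.1)/2 × 6 = 2940.9
  [10.5→11.5]: (331.1+290.4)/2 × 1 = 310.75
  Sum = 4916.5 µg/L·hr
Tail: C_last/k_e = 290.4/0.134 = 2167.164
AUC_0→∞ (intramuscular injection) = 4916.5 + 2167.164 = 7083.664 µg/L·hr
F = (AUC_ev/D_ev)/(AUC_iv/D_iv) = (7083.664/25)/(46800/25) = 283.34656/1872 = 0.1514

F = 0.151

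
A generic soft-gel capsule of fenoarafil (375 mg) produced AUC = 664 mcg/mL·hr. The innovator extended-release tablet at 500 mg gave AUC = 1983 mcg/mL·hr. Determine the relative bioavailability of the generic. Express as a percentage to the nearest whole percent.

F_rel = (AUC_test/D_test) / (AUC_ref/D_ref)
      = (664/375) / (1983/500)
      = 1.77067 / 3.966 = 0.4465 = 44.65%

F_rel = 45%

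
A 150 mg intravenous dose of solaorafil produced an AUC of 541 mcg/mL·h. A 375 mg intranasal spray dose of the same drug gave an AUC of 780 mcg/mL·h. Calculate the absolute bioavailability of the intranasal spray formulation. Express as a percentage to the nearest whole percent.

F = (AUC_ev / D_ev) / (AUC_iv / D_iv)
  = (780/375) / (541/150)
  = 2.08 / 3.60667 = 0.5767
  = 57.67%

F = 58%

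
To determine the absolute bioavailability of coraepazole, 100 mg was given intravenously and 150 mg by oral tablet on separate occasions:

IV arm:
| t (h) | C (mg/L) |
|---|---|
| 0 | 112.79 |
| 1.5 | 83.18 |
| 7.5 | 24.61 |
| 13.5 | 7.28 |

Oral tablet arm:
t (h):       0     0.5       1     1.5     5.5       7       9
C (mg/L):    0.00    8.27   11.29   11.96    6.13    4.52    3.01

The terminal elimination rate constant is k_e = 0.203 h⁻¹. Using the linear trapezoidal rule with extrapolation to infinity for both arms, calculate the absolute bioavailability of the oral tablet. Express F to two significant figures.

F = 0.088

Trapezoidal AUC_0→13.5 (IV):
  [0→1.5]: (112.79+83.18)/2 × 1.5 = 146.9775
  [1.5→7.5]: (83.18+24.61)/2 × 6 = 323.37
  [7.5→13.5]: (24.61+7.28)/2 × 6 = 95.67
  Sum = 566.0175 mg/L·h
IV tail: 7.28/0.203 = 35.862; AUC_iv,0→∞ = 566.0175 + 35.862 = 601.8795 mg/L·h
Trapezoidal AUC_0→9 (oral tablet):
  [0→0.5]: (0.00+8.27)/2 × 0.5 = 2.0675
  [0.5→1]: (8.27+11.29)/2 × 0.5 = 4.89
  [1→1.5]: (11.29+11.96)/2 × 0.5 = 5.8125
  [1.5→5.5]: (11.96+6.13)/2 × 4 = 36.18
  [5.5→7]: (6.13+4.52)/2 × 1.5 = 7.9875
  [7→9]: (4.52+3.01)/2 × 2 = 7.53
  Sum = 64.4675 mg/L·h
oral tablet tail: 3.01/0.203 = 14.828; AUC_ev,0→∞ = 64.4675 + 14.828 = 79.2955 mg/L·h
F = (AUC_ev/D_ev)/(AUC_iv/D_iv) = (79.2955/150)/(601.8795/100) = 0.528637/6.018795 = 0.0878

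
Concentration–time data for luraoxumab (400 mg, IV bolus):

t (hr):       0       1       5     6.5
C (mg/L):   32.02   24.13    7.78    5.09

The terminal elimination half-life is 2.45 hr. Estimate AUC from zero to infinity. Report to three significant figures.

AUC = 120 mg/L·hr

Trapezoidal AUC_0→6.5:
  [0→1]: (32.02+24.13)/2 × 1 = 28.075
  [1→5]: (24.13+7.78)/2 × 4 = 63.82
  [5→6.5]: (7.78+5.09)/2 × 1.5 = 9.6525
  Sum = 101.5475 mg/L·hr
k_e = ln2 / t½ = 0.693147 / 2.45 = 0.2829 hr^-1
Extrapolated tail: C_last / k_e = 5.09 / 0.2829 = 17.992
AUC_0→∞ = 101.5475 + 17.992 = 119.5395 mg/L·hr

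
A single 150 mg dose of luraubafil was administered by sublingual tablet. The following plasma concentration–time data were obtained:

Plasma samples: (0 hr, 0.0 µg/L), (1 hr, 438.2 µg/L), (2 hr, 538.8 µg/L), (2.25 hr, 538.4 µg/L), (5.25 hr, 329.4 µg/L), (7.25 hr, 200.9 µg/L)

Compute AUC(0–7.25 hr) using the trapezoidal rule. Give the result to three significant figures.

Trapezoidal AUC_0→7.25:
  [0→1]: (0.0+438.2)/2 × 1 = 219.1
  [1→2]: (438.2+538.8)/2 × 1 = 488.5
  [2→2.25]: (538.8+538.4)/2 × 0.25 = 134.65
  [2.25→5.25]: (538.4+329.4)/2 × 3 = 1301.7
  [5.25→7.25]: (329.4+200.9)/2 × 2 = 530.3
  Sum = 2674.25 µg/L·hr

AUC = 2670 µg/L·hr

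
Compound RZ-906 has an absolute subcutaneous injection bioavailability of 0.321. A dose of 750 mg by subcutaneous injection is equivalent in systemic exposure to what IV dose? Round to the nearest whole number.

D_iv = 241 mg

Systemic exposure from an extravascular dose = F × D_ev, so the equivalent IV dose is F × D_ev.
D_iv = F × D_ev = 0.321 × 750 = 240.75 mg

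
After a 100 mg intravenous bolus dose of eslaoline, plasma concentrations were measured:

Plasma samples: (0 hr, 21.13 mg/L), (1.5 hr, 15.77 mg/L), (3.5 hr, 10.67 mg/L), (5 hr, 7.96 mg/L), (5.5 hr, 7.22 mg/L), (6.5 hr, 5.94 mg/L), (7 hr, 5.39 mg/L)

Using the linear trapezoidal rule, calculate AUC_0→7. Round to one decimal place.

AUC = 81.3 mg/L·hr

Trapezoidal AUC_0→7:
  [0→1.5]: (21.13+15.77)/2 × 1.5 = 27.675
  [1.5→3.5]: (15.77+10.67)/2 × 2 = 26.44
  [3.5→5]: (10.67+7.96)/2 × 1.5 = 13.9725
  [5→5.5]: (7.96+7.22)/2 × 0.5 = 3.795
  [5.5→6.5]: (7.22+5.94)/2 × 1 = 6.58
  [6.5→7]: (5.94+5.39)/2 × 0.5 = 2.8325
  Sum = 81.295 mg/L·hr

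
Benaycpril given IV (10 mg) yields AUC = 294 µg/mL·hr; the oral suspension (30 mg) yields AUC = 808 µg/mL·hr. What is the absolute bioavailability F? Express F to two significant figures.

F = 0.92

F = (AUC_ev / D_ev) / (AUC_iv / D_iv)
  = (808/30) / (294/10)
  = 26.9333 / 29.4 = 0.9161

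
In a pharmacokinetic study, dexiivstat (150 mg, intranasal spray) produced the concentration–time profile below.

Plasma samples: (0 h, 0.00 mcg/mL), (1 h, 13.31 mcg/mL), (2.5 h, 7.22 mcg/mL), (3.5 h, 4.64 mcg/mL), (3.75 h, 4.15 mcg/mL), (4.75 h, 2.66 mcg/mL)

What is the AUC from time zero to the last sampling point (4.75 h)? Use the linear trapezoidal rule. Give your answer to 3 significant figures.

AUC = 32.5 mcg/mL·h

Trapezoidal AUC_0→4.75:
  [0→1]: (0.00+13.31)/2 × 1 = 6.655
  [1→2.5]: (13.31+7.22)/2 × 1.5 = 15.3975
  [2.5→3.5]: (7.22+4.64)/2 × 1 = 5.93
  [3.5→3.75]: (4.64+4.15)/2 × 0.25 = 1.09875
  [3.75→4.75]: (4.15+2.66)/2 × 1 = 3.405
  Sum = 32.48625 mcg/mL·h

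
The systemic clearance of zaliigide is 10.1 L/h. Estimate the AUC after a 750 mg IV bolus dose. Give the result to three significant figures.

AUC = 74.3 mg/L·h

AUC_0→∞ = Dose_iv / CL
        = 750 / 10.1 = 74.2574 mg/L·h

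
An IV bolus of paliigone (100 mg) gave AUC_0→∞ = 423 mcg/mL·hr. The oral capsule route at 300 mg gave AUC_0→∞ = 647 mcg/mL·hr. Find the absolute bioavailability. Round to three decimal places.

F = (AUC_ev / D_ev) / (AUC_iv / D_iv)
  = (647/300) / (423/100)
  = 2.15667 / 4.23 = 0.5099

F = 0.510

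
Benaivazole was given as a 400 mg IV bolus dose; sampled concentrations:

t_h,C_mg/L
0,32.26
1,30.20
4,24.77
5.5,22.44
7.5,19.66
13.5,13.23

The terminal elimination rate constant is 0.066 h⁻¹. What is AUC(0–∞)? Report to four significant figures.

AUC = 490.3 mg/L·h

Trapezoidal AUC_0→13.5:
  [0→1]: (32.26+30.20)/2 × 1 = 31.23
  [1→4]: (30.20+24.77)/2 × 3 = 82.455
  [4→5.5]: (24.77+22.44)/2 × 1.5 = 35.4075
  [5.5→7.5]: (22.44+19.66)/2 × 2 = 42.1
  [7.5→13.5]: (19.66+13.23)/2 × 6 = 98.67
  Sum = 289.8625 mg/L·h
Extrapolated tail: C_last / k_e = 13.23 / 0.066 = 200.455
AUC_0→∞ = 289.8625 + 200.455 = 490.3175 mg/L·h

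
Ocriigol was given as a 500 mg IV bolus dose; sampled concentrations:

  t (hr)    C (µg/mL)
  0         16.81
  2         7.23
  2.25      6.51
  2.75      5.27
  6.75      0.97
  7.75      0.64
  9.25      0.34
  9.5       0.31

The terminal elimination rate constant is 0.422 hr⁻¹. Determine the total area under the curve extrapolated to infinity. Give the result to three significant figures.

AUC = 43.5 µg/mL·hr

Trapezoidal AUC_0→9.5:
  [0→2]: (16.81+7.23)/2 × 2 = 24.04
  [2→2.25]: (7.23+6.51)/2 × 0.25 = 1.7175
  [2.25→2.75]: (6.51+5.27)/2 × 0.5 = 2.945
  [2.75→6.75]: (5.27+0.97)/2 × 4 = 12.48
  [6.75→7.75]: (0.97+0.64)/2 × 1 = 0.805
  [7.75→9.25]: (0.64+0.34)/2 × 1.5 = 0.735
  [9.25→9.5]: (0.34+0.31)/2 × 0.25 = 0.08125
  Sum = 42.80375 µg/mL·hr
Extrapolated tail: C_last / k_e = 0.31 / 0.422 = 0.735
AUC_0→∞ = 42.80375 + 0.735 = 43.53875 µg/mL·hr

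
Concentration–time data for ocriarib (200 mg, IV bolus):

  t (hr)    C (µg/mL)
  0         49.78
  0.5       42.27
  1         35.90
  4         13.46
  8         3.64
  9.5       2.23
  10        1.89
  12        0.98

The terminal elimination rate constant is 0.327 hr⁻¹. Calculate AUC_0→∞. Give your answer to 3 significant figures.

Trapezoidal AUC_0→12:
  [0→0.5]: (49.78+42.27)/2 × 0.5 = 23.0125
  [0.5→1]: (42.27+35.90)/2 × 0.5 = 19.5425
  [1→4]: (35.90+13.46)/2 × 3 = 74.04
  [4→8]: (13.46+3.64)/2 × 4 = 34.2
  [8→9.5]: (3.64+2.23)/2 × 1.5 = 4.4025
  [9.5→10]: (2.23+1.89)/2 × 0.5 = 1.03
  [10→12]: (1.89+0.98)/2 × 2 = 2.87
  Sum = 159.0975 µg/mL·hr
Extrapolated tail: C_last / k_e = 0.98 / 0.327 = 2.997
AUC_0→∞ = 159.0975 + 2.997 = 162.0945 µg/mL·hr

AUC = 162 µg/mL·hr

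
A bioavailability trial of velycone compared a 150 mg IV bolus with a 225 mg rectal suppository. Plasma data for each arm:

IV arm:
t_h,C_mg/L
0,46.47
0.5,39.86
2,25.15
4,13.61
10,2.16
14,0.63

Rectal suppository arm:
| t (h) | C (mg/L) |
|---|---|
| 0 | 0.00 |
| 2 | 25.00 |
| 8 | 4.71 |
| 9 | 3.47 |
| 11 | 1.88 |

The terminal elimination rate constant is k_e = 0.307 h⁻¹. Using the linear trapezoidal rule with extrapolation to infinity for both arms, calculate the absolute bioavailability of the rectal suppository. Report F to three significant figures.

F = 0.527

Trapezoidal AUC_0→14 (IV):
  [0→0.5]: (46.47+39.86)/2 × 0.5 = 21.5825
  [0.5→2]: (39.86+25.15)/2 × 1.5 = 48.7575
  [2→4]: (25.15+13.61)/2 × 2 = 38.76
  [4→10]: (13.61+2.16)/2 × 6 = 47.31
  [10→14]: (2.16+0.63)/2 × 4 = 5.58
  Sum = 161.99 mg/L·h
IV tail: 0.63/0.307 = 2.052; AUC_iv,0→∞ = 161.99 + 2.052 = 164.042 mg/L·h
Trapezoidal AUC_0→11 (rectal suppository):
  [0→2]: (0.00+25.00)/2 × 2 = 25.0
  [2→8]: (25.00+4.71)/2 × 6 = 89.13
  [8→9]: (4.71+3.47)/2 × 1 = 4.09
  [9→11]: (3.47+1.88)/2 × 2 = 5.35
  Sum = 123.57 mg/L·h
rectal suppository tail: 1.88/0.307 = 6.124; AUC_ev,0→∞ = 123.57 + 6.124 = 129.694 mg/L·h
F = (AUC_ev/D_ev)/(AUC_iv/D_iv) = (129.694/225)/(164.042/150) = 0.576418/1.09361 = 0.5271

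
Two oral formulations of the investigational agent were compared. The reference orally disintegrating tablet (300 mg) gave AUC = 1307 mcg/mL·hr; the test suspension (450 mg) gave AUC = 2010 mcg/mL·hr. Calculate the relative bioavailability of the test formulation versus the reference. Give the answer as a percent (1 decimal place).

F_rel = 102.5%

F_rel = (AUC_test/D_test) / (AUC_ref/D_ref)
      = (2010/450) / (1307/300)
      = 4.46667 / 4.35667 = 1.0252 = 102.52%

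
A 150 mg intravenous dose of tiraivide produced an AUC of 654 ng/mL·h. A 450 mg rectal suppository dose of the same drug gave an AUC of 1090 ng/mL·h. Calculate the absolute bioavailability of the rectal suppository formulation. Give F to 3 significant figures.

F = 0.556

F = (AUC_ev / D_ev) / (AUC_iv / D_iv)
  = (1090/450) / (654/150)
  = 2.42222 / 4.36 = 0.5556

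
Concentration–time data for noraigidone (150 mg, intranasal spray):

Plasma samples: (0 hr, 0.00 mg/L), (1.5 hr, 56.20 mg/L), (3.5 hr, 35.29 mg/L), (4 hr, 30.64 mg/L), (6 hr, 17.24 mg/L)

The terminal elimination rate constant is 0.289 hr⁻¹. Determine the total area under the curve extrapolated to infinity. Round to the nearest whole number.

Trapezoidal AUC_0→6:
  [0→1.5]: (0.00+56.20)/2 × 1.5 = 42.15
  [1.5→3.5]: (56.20+35.29)/2 × 2 = 91.49
  [3.5→4]: (35.29+30.64)/2 × 0.5 = 16.4825
  [4→6]: (30.64+17.24)/2 × 2 = 47.88
  Sum = 198.0025 mg/L·hr
Extrapolated tail: C_last / k_e = 17.24 / 0.289 = 59.654
AUC_0→∞ = 198.0025 + 59.654 = 257.6565 mg/L·hr

AUC = 258 mg/L·hr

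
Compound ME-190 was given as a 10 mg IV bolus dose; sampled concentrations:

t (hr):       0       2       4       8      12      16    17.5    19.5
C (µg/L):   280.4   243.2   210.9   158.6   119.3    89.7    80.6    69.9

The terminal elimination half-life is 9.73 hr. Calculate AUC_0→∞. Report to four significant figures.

AUC = 3950 µg/L·hr

Trapezoidal AUC_0→19.5:
  [0→2]: (280.4+243.2)/2 × 2 = 523.6
  [2→4]: (243.2+210.9)/2 × 2 = 454.1
  [4→8]: (210.9+158.6)/2 × 4 = 739.0
  [8→12]: (158.6+119.3)/2 × 4 = 555.8
  [12→16]: (119.3+89.7)/2 × 4 = 418.0
  [16→17.5]: (89.7+80.6)/2 × 1.5 = 127.725
  [17.5→19.5]: (80.6+69.9)/2 × 2 = 150.5
  Sum = 2968.725 µg/L·hr
k_e = ln2 / t½ = 0.693147 / 9.73 = 0.0712 hr^-1
Extrapolated tail: C_last / k_e = 69.9 / 0.0712 = 981.742
AUC_0→∞ = 2968.725 + 981.742 = 3950.467 µg/L·hr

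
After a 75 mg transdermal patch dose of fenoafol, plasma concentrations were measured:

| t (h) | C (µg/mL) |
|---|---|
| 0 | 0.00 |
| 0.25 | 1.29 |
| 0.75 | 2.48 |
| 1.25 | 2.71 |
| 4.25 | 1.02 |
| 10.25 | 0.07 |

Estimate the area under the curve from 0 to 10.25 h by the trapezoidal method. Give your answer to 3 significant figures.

Trapezoidal AUC_0→10.25:
  [0→0.25]: (0.00+1.29)/2 × 0.25 = 0.16125
  [0.25→0.75]: (1.29+2.48)/2 × 0.5 = 0.9425
  [0.75→1.25]: (2.48+2.71)/2 × 0.5 = 1.2975
  [1.25→4.25]: (2.71+1.02)/2 × 3 = 5.595
  [4.25→10.25]: (1.02+0.07)/2 × 6 = 3.27
  Sum = 11.26625 µg/mL·h

AUC = 11.3 µg/mL·h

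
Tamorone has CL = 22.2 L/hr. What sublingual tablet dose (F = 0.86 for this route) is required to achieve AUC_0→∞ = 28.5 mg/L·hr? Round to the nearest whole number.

Dose = 736 mg

Dose = CL × AUC_0→∞ / F
     = 22.2 × 28.5 / 0.86 = 735.698 mg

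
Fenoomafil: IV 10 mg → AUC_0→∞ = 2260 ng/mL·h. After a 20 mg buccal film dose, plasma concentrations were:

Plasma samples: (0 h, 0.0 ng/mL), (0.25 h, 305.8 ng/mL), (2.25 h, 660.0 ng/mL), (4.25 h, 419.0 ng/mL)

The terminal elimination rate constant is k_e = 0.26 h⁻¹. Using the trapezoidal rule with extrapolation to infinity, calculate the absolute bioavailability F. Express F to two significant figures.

Trapezoidal AUC_0→4.25 (buccal film):
  [0→0.25]: (0.0+305.8)/2 × 0.25 = 38.225
  [0.25→2.25]: (305.8+660.0)/2 × 2 = 965.8
  [2.25→4.25]: (660.0+419.0)/2 × 2 = 1079.0
  Sum = 2083.025 ng/mL·h
Tail: C_last/k_e = 419.0/0.26 = 1611.538
AUC_0→∞ (buccal film) = 2083.025 + 1611.538 = 3694.563 ng/mL·h
F = (AUC_ev/D_ev)/(AUC_iv/D_iv) = (3694.563/20)/(2260/10) = 184.72815/226 = 0.8174

F = 0.82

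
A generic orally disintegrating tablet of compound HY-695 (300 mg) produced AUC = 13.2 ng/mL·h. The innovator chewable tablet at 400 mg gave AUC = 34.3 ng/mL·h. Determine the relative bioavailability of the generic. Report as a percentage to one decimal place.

F_rel = (AUC_test/D_test) / (AUC_ref/D_ref)
      = (13.2/300) / (34.3/400)
      = 0.044 / 0.08575 = 0.5131 = 51.31%

F_rel = 51.3%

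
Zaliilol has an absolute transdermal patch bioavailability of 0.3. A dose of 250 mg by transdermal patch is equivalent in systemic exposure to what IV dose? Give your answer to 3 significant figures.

D_iv = 75.0 mg

Systemic exposure from an extravascular dose = F × D_ev, so the equivalent IV dose is F × D_ev.
D_iv = F × D_ev = 0.3 × 250 = 75 mg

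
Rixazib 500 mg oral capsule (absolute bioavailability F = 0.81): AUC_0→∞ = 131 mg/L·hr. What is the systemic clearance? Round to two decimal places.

CL = 3.09 L/hr

CL = F × Dose / AUC_0→∞
   = 0.81 × 500 / 131 = 3.0916 L/hr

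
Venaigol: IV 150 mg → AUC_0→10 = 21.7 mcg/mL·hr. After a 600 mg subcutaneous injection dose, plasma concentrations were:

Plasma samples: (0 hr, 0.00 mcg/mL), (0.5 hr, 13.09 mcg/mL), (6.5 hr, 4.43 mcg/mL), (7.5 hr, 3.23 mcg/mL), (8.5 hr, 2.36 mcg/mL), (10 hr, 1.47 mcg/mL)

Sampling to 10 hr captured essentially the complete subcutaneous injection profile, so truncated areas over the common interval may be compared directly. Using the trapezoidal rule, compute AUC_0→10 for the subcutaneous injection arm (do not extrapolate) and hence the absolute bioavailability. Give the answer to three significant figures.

Trapezoidal AUC_0→10 (subcutaneous injection):
  [0→0.5]: (0.00+13.09)/2 × 0.5 = 3.2725
  [0.5→6.5]: (13.09+4.43)/2 × 6 = 52.56
  [6.5→7.5]: (4.43+3.23)/2 × 1 = 3.83
  [7.5→8.5]: (3.23+2.36)/2 × 1 = 2.795
  [8.5→10]: (2.36+1.47)/2 × 1.5 = 2.8725
  Sum = 65.33 mcg/mL·hr
F = (AUC_ev/D_ev)/(AUC_iv/D_iv) = (65.33/600)/(21.7/150) = 0.108883/0.144667 = 0.7526

F = 0.753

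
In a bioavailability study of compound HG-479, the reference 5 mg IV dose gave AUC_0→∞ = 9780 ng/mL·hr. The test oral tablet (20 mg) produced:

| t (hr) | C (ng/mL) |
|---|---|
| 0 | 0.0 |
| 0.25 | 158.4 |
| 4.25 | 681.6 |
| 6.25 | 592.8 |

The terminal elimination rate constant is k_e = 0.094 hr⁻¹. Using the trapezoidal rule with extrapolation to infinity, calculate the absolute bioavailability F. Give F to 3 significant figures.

Trapezoidal AUC_0→6.25 (oral tablet):
  [0→0.25]: (0.0+158.4)/2 × 0.25 = 19.8
  [0.25→4.25]: (158.4+681.6)/2 × 4 = 1680.0
  [4.25→6.25]: (681.6+592.8)/2 × 2 = 1274.4
  Sum = 2974.2 ng/mL·hr
Tail: C_last/k_e = 592.8/0.094 = 6306.383
AUC_0→∞ (oral tablet) = 2974.2 + 6306.383 = 9280.583 ng/mL·hr
F = (AUC_ev/D_ev)/(AUC_iv/D_iv) = (9280.583/20)/(9780/5) = 464.02915/1956 = 0.2372

F = 0.237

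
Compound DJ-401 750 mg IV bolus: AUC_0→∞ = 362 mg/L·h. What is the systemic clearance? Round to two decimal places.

CL = Dose_iv / AUC_0→∞
   = 750 / 362 = 2.07182 L/h

CL = 2.07 L/h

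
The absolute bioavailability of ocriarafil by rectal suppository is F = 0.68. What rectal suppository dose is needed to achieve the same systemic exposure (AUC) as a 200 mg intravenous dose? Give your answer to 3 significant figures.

D_rectal = 294 mg

For equal systemic exposure: F × D_ev = D_iv
D_ev = D_iv / F = 200 / 0.68 = 294.118 mg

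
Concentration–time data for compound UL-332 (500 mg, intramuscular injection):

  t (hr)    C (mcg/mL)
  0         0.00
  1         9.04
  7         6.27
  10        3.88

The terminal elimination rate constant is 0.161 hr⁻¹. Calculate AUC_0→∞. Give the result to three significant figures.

AUC = 89.8 mcg/mL·hr

Trapezoidal AUC_0→10:
  [0→1]: (0.00+9.04)/2 × 1 = 4.52
  [1→7]: (9.04+6.27)/2 × 6 = 45.93
  [7→10]: (6.27+3.88)/2 × 3 = 15.225
  Sum = 65.675 mcg/mL·hr
Extrapolated tail: C_last / k_e = 3.88 / 0.161 = 24.099
AUC_0→∞ = 65.675 + 24.099 = 89.774 mcg/mL·hr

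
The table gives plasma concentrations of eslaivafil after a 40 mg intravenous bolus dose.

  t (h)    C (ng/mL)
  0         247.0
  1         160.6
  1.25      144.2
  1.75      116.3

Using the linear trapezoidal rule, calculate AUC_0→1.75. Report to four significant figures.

Trapezoidal AUC_0→1.75:
  [0→1]: (247.0+160.6)/2 × 1 = 203.8
  [1→1.25]: (160.6+144.2)/2 × 0.25 = 38.1
  [1.25→1.75]: (144.2+116.3)/2 × 0.5 = 65.125
  Sum = 307.025 ng/mL·h

AUC = 307.0 ng/mL·h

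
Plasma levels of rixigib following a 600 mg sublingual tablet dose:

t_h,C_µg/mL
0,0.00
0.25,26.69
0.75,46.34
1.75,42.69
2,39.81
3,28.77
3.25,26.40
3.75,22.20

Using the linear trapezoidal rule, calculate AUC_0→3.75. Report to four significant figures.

Trapezoidal AUC_0→3.75:
  [0→0.25]: (0.00+26.69)/2 × 0.25 = 3.33625
  [0.25→0.75]: (26.69+46.34)/2 × 0.5 = 18.2575
  [0.75→1.75]: (46.34+42.69)/2 × 1 = 44.515
  [1.75→2]: (42.69+39.81)/2 × 0.25 = 10.3125
  [2→3]: (39.81+28.77)/2 × 1 = 34.29
  [3→3.25]: (28.77+26.40)/2 × 0.25 = 6.89625
  [3.25→3.75]: (26.40+22.20)/2 × 0.5 = 12.15
  Sum = 129.7575 µg/mL·h

AUC = 129.8 µg/mL·h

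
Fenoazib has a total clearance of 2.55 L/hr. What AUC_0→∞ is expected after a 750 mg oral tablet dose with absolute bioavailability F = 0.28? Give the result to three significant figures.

AUC_0→∞ = F × Dose / CL
        = 0.28 × 750 / 2.55 = 82.3529 mg/L·hr

AUC = 82.4 mg/L·hr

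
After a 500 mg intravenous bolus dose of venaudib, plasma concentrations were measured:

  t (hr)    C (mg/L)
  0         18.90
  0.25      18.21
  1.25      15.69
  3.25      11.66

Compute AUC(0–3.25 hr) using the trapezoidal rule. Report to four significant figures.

Trapezoidal AUC_0→3.25:
  [0→0.25]: (18.90+18.21)/2 × 0.25 = 4.63875
  [0.25→1.25]: (18.21+15.69)/2 × 1 = 16.95
  [1.25→3.25]: (15.69+11.66)/2 × 2 = 27.35
  Sum = 48.93875 mg/L·hr

AUC = 48.94 mg/L·hr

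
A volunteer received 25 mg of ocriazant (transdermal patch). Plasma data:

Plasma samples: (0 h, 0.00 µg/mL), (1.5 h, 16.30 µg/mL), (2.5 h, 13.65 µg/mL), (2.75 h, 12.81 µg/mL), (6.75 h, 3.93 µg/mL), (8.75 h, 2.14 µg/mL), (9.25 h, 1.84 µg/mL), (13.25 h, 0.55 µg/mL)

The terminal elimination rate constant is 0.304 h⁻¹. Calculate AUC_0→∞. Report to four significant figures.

Trapezoidal AUC_0→13.25:
  [0→1.5]: (0.00+16.30)/2 × 1.5 = 12.225
  [1.5→2.5]: (16.30+13.65)/2 × 1 = 14.975
  [2.5→2.75]: (13.65+12.81)/2 × 0.25 = 3.3075
  [2.75→6.75]: (12.81+3.93)/2 × 4 = 33.48
  [6.75→8.75]: (3.93+2.14)/2 × 2 = 6.07
  [8.75→9.25]: (2.14+1.84)/2 × 0.5 = 0.995
  [9.25→13.25]: (1.84+0.55)/2 × 4 = 4.78
  Sum = 75.8325 µg/mL·h
Extrapolated tail: C_last / k_e = 0.55 / 0.304 = 1.809
AUC_0→∞ = 75.8325 + 1.809 = 77.6415 µg/mL·h

AUC = 77.64 µg/mL·h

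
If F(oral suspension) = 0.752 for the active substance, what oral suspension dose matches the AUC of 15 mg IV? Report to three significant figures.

D_oral = 19.9 mg

For equal systemic exposure: F × D_ev = D_iv
D_ev = D_iv / F = 15 / 0.752 = 19.9468 mg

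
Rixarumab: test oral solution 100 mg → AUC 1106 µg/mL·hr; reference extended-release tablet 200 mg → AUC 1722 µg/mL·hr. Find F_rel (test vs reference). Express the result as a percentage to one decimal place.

F_rel = 128.5%

F_rel = (AUC_test/D_test) / (AUC_ref/D_ref)
      = (1106/100) / (1722/200)
      = 11.06 / 8.61 = 1.2846 = 128.46%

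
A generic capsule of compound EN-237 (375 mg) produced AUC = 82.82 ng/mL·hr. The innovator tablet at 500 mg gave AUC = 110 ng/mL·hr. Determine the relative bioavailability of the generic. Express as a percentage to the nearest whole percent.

F_rel = 100%

F_rel = (AUC_test/D_test) / (AUC_ref/D_ref)
      = (82.82/375) / (110/500)
      = 0.220853 / 0.22 = 1.0039 = 100.39%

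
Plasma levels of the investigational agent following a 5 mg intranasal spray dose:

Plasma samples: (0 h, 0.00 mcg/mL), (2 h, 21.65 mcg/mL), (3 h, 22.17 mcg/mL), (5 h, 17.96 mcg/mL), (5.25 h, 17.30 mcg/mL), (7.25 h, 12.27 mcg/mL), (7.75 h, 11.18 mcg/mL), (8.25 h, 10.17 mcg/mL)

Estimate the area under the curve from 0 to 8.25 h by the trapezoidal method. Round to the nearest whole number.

Trapezoidal AUC_0→8.25:
  [0→2]: (0.00+21.65)/2 × 2 = 21.65
  [2→3]: (21.65+22.17)/2 × 1 = 21.91
  [3→5]: (22.17+17.96)/2 × 2 = 40.13
  [5→5.25]: (17.96+17.30)/2 × 0.25 = 4.4075
  [5.25→7.25]: (17.30+12.27)/2 × 2 = 29.57
  [7.25→7.75]: (12.27+11.18)/2 × 0.5 = 5.8625
  [7.75→8.25]: (11.18+10.17)/2 × 0.5 = 5.3375
  Sum = 128.8675 mcg/mL·h

AUC = 129 mcg/mL·h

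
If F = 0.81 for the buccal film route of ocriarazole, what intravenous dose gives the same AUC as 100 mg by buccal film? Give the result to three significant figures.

D_iv = 81.0 mg

Systemic exposure from an extravascular dose = F × D_ev, so the equivalent IV dose is F × D_ev.
D_iv = F × D_ev = 0.81 × 100 = 81 mg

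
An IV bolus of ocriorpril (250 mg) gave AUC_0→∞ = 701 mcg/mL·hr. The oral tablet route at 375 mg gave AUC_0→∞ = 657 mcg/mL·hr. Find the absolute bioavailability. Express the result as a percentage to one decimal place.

F = (AUC_ev / D_ev) / (AUC_iv / D_iv)
  = (657/375) / (701/250)
  = 1.752 / 2.804 = 0.6248
  = 62.48%

F = 62.5%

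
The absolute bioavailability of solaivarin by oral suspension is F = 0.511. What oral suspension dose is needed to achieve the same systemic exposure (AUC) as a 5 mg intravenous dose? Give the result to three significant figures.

For equal systemic exposure: F × D_ev = D_iv
D_ev = D_iv / F = 5 / 0.511 = 9.78474 mg

D_oral = 9.78 mg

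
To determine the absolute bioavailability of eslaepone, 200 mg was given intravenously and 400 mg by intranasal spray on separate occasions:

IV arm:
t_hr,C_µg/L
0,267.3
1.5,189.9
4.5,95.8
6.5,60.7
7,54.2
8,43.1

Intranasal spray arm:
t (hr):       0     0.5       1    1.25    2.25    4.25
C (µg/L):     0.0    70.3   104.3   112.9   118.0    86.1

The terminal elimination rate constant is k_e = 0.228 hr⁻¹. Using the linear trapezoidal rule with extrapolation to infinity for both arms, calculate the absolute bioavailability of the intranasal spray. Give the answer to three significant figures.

F = 0.329

Trapezoidal AUC_0→8 (IV):
  [0→1.5]: (267.3+189.9)/2 × 1.5 = 342.9
  [1.5→4.5]: (189.9+95.8)/2 × 3 = 428.55
  [4.5→6.5]: (95.8+60.7)/2 × 2 = 156.5
  [6.5→7]: (60.7+54.2)/2 × 0.5 = 28.725
  [7→8]: (54.2+43.1)/2 × 1 = 48.65
  Sum = 1005.325 µg/L·hr
IV tail: 43.1/0.228 = 189.035; AUC_iv,0→∞ = 1005.325 + 189.035 = 1194.36 µg/L·hr
Trapezoidal AUC_0→4.25 (intranasal spray):
  [0→0.5]: (0.0+70.3)/2 × 0.5 = 17.575
  [0.5→1]: (70.3+104.3)/2 × 0.5 = 43.65
  [1→1.25]: (104.3+112.9)/2 × 0.25 = 27.15
  [1.25→2.25]: (112.9+118.0)/2 × 1 = 115.45
  [2.25→4.25]: (118.0+86.1)/2 × 2 = 204.1
  Sum = 407.925 µg/L·hr
intranasal spray tail: 86.1/0.228 = 377.632; AUC_ev,0→∞ = 407.925 + 377.632 = 785.557 µg/L·hr
F = (AUC_ev/D_ev)/(AUC_iv/D_iv) = (785.557/400)/(1194.36/200) = 1.9638925/5.9718 = 0.3289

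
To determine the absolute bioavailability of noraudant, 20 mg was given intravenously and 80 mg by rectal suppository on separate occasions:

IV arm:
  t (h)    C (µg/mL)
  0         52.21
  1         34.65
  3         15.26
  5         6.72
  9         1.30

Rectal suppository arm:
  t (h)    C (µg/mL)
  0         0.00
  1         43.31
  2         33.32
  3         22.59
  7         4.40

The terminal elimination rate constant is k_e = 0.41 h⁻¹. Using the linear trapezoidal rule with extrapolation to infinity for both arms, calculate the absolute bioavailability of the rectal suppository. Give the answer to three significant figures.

F = 0.284

Trapezoidal AUC_0→9 (IV):
  [0→1]: (52.21+34.65)/2 × 1 = 43.43
  [1→3]: (34.65+15.26)/2 × 2 = 49.91
  [3→5]: (15.26+6.72)/2 × 2 = 21.98
  [5→9]: (6.72+1.30)/2 × 4 = 16.04
  Sum = 131.36 µg/mL·h
IV tail: 1.30/0.41 = 3.171; AUC_iv,0→∞ = 131.36 + 3.171 = 134.531 µg/mL·h
Trapezoidal AUC_0→7 (rectal suppository):
  [0→1]: (0.00+43.31)/2 × 1 = 21.655
  [1→2]: (43.31+33.32)/2 × 1 = 38.315
  [2→3]: (33.32+22.59)/2 × 1 = 27.955
  [3→7]: (22.59+4.40)/2 × 4 = 53.98
  Sum = 141.905 µg/mL·h
rectal suppository tail: 4.40/0.41 = 10.732; AUC_ev,0→∞ = 141.905 + 10.732 = 152.637 µg/mL·h
F = (AUC_ev/D_ev)/(AUC_iv/D_iv) = (152.637/80)/(134.531/20) = 1.9079625/6.72655 = 0.2836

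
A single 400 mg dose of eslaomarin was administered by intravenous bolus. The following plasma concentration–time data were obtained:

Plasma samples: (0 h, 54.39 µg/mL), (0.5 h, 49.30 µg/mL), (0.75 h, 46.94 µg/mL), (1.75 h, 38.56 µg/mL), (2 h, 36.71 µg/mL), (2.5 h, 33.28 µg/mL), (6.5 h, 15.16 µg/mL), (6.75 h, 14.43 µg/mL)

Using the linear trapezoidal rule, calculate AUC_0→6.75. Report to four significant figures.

AUC = 208.2 µg/mL·h

Trapezoidal AUC_0→6.75:
  [0→0.5]: (54.39+49.30)/2 × 0.5 = 25.9225
  [0.5→0.75]: (49.30+46.94)/2 × 0.25 = 12.03
  [0.75→1.75]: (46.94+38.56)/2 × 1 = 42.75
  [1.75→2]: (38.56+36.71)/2 × 0.25 = 9.40875
  [2→2.5]: (36.71+33.28)/2 × 0.5 = 17.4975
  [2.5→6.5]: (33.28+15.16)/2 × 4 = 96.88
  [6.5→6.75]: (15.16+14.43)/2 × 0.25 = 3.69875
  Sum = 208.1875 µg/mL·h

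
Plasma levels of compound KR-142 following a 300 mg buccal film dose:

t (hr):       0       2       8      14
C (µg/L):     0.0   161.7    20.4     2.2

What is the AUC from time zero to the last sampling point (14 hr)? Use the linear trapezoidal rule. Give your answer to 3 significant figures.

Trapezoidal AUC_0→14:
  [0→2]: (0.0+161.7)/2 × 2 = 161.7
  [2→8]: (161.7+20.4)/2 × 6 = 546.3
  [8→14]: (20.4+2.2)/2 × 6 = 67.8
  Sum = 775.8 µg/L·hr

AUC = 776 µg/L·hr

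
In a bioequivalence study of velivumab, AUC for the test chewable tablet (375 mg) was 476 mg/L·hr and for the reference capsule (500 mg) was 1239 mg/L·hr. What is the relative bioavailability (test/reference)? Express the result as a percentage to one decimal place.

F_rel = 51.2%

F_rel = (AUC_test/D_test) / (AUC_ref/D_ref)
      = (476/375) / (1239/500)
      = 1.26933 / 2.478 = 0.5122 = 51.22%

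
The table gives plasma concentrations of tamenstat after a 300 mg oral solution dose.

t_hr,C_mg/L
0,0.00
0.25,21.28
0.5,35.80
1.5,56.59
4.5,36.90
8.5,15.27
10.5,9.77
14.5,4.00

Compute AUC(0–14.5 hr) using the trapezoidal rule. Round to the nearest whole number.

Trapezoidal AUC_0→14.5:
  [0→0.25]: (0.00+21.28)/2 × 0.25 = 2.66
  [0.25→0.5]: (21.28+35.80)/2 × 0.25 = 7.135
  [0.5→1.5]: (35.80+56.59)/2 × 1 = 46.195
  [1.5→4.5]: (56.59+36.90)/2 × 3 = 140.235
  [4.5→8.5]: (36.90+15.27)/2 × 4 = 104.34
  [8.5→10.5]: (15.27+9.77)/2 × 2 = 25.04
  [10.5→14.5]: (9.77+4.00)/2 × 4 = 27.54
  Sum = 353.145 mg/L·hr

AUC = 353 mg/L·hr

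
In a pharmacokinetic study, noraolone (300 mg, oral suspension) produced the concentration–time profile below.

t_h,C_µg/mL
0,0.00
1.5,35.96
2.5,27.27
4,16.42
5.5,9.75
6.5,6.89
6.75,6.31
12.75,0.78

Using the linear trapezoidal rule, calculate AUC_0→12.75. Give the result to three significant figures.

Trapezoidal AUC_0→12.75:
  [0→1.5]: (0.00+35.96)/2 × 1.5 = 26.97
  [1.5→2.5]: (35.96+27.27)/2 × 1 = 31.615
  [2.5→4]: (27.27+16.42)/2 × 1.5 = 32.7675
  [4→5.5]: (16.42+9.75)/2 × 1.5 = 19.6275
  [5.5→6.5]: (9.75+6.89)/2 × 1 = 8.32
  [6.5→6.75]: (6.89+6.31)/2 × 0.25 = 1.65
  [6.75→12.75]: (6.31+0.78)/2 × 6 = 21.27
  Sum = 142.22 µg/mL·h

AUC = 142 µg/mL·h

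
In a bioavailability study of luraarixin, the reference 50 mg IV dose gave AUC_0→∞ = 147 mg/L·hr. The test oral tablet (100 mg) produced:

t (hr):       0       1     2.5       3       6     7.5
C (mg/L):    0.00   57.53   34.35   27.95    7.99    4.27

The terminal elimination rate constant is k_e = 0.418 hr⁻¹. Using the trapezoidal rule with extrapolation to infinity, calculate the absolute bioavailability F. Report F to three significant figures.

F = 0.635

Trapezoidal AUC_0→7.5 (oral tablet):
  [0→1]: (0.00+57.53)/2 × 1 = 28.765
  [1→2.5]: (57.53+34.35)/2 × 1.5 = 68.91
  [2.5→3]: (34.35+27.95)/2 × 0.5 = 15.575
  [3→6]: (27.95+7.99)/2 × 3 = 53.91
  [6→7.5]: (7.99+4.27)/2 × 1.5 = 9.195
  Sum = 176.355 mg/L·hr
Tail: C_last/k_e = 4.27/0.418 = 10.215
AUC_0→∞ (oral tablet) = 176.355 + 10.215 = 186.57 mg/L·hr
F = (AUC_ev/D_ev)/(AUC_iv/D_iv) = (186.57/100)/(147/50) = 1.8657/2.94 = 0.6346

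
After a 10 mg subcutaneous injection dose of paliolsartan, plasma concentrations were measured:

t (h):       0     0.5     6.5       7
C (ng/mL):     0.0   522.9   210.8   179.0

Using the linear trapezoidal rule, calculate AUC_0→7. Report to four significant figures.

AUC = 2429 ng/mL·h

Trapezoidal AUC_0→7:
  [0→0.5]: (0.0+522.9)/2 × 0.5 = 130.725
  [0.5→6.5]: (522.9+210.8)/2 × 6 = 2201.1
  [6.5→7]: (210.8+179.0)/2 × 0.5 = 97.45
  Sum = 2429.275 ng/mL·h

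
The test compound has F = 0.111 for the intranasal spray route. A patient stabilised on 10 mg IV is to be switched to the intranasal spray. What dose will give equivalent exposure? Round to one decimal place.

D_intranasal = 90.1 mg

For equal systemic exposure: F × D_ev = D_iv
D_ev = D_iv / F = 10 / 0.111 = 90.0901 mg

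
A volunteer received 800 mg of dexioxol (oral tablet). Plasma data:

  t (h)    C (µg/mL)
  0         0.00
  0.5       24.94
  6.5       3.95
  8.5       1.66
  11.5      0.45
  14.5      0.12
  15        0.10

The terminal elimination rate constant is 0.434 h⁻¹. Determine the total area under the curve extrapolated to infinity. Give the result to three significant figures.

AUC = 103 µg/mL·h

Trapezoidal AUC_0→15:
  [0→0.5]: (0.00+24.94)/2 × 0.5 = 6.235
  [0.5→6.5]: (24.94+3.95)/2 × 6 = 86.67
  [6.5→8.5]: (3.95+1.66)/2 × 2 = 5.61
  [8.5→11.5]: (1.66+0.45)/2 × 3 = 3.165
  [11.5→14.5]: (0.45+0.12)/2 × 3 = 0.855
  [14.5→15]: (0.12+0.10)/2 × 0.5 = 0.055
  Sum = 102.59 µg/mL·h
Extrapolated tail: C_last / k_e = 0.10 / 0.434 = 0.230
AUC_0→∞ = 102.59 + 0.230 = 102.82 µg/mL·h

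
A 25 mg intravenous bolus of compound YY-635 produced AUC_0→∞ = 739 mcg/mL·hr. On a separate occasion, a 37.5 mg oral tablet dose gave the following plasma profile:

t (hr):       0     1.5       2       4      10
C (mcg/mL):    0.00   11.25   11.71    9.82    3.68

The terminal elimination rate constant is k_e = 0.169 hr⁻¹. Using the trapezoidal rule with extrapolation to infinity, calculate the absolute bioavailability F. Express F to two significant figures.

Trapezoidal AUC_0→10 (oral tablet):
  [0→1.5]: (0.00+11.25)/2 × 1.5 = 8.4375
  [1.5→2]: (11.25+11.71)/2 × 0.5 = 5.74
  [2→4]: (11.71+9.82)/2 × 2 = 21.53
  [4→10]: (9.82+3.68)/2 × 6 = 40.5
  Sum = 76.2075 mcg/mL·hr
Tail: C_last/k_e = 3.68/0.169 = 21.775
AUC_0→∞ (oral tablet) = 76.2075 + 21.775 = 97.9825 mcg/mL·hr
F = (AUC_ev/D_ev)/(AUC_iv/D_iv) = (97.9825/37.5)/(739/25) = 2.61287/29.56 = 0.0884

F = 0.088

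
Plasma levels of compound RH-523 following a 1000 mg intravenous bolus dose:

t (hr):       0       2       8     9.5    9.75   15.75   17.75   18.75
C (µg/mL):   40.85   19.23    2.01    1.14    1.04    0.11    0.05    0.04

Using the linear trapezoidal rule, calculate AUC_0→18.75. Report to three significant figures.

Trapezoidal AUC_0→18.75:
  [0→2]: (40.85+19.23)/2 × 2 = 60.08
  [2→8]: (19.23+2.01)/2 × 6 = 63.72
  [8→9.5]: (2.01+1.14)/2 × 1.5 = 2.3625
  [9.5→9.75]: (1.14+1.04)/2 × 0.25 = 0.2725
  [9.75→15.75]: (1.04+0.11)/2 × 6 = 3.45
  [15.75→17.75]: (0.11+0.05)/2 × 2 = 0.16
  [17.75→18.75]: (0.05+0.04)/2 × 1 = 0.045
  Sum = 130.09 µg/mL·hr

AUC = 130 µg/mL·hr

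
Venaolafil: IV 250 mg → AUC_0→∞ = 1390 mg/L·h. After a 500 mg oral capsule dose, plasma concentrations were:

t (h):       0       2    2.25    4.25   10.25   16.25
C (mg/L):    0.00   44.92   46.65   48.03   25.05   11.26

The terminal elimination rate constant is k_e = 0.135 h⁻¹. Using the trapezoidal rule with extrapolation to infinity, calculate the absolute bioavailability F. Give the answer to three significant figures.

Trapezoidal AUC_0→16.25 (oral capsule):
  [0→2]: (0.00+44.92)/2 × 2 = 44.92
  [2→2.25]: (44.92+46.65)/2 × 0.25 = 11.44625
  [2.25→4.25]: (46.65+48.03)/2 × 2 = 94.68
  [4.25→10.25]: (48.03+25.05)/2 × 6 = 219.24
  [10.25→16.25]: (25.05+11.26)/2 × 6 = 108.93
  Sum = 479.21625 mg/L·h
Tail: C_last/k_e = 11.26/0.135 = 83.407
AUC_0→∞ (oral capsule) = 479.21625 + 83.407 = 562.62325 mg/L·h
F = (AUC_ev/D_ev)/(AUC_iv/D_iv) = (562.62325/500)/(1390/250) = 1.1252465/5.56 = 0.2024

F = 0.202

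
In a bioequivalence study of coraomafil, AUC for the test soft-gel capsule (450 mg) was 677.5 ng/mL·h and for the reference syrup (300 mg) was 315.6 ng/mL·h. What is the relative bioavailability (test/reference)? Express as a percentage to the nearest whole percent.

F_rel = 143%

F_rel = (AUC_test/D_test) / (AUC_ref/D_ref)
      = (677.5/450) / (315.6/300)
      = 1.50556 / 1.052 = 1.4311 = 143.11%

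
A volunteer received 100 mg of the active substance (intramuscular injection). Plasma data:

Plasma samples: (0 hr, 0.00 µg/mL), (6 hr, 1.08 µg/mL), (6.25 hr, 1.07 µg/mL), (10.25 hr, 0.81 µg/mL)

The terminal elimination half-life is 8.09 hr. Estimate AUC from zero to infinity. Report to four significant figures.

Trapezoidal AUC_0→10.25:
  [0→6]: (0.00+1.08)/2 × 6 = 3.24
  [6→6.25]: (1.08+1.07)/2 × 0.25 = 0.26875
  [6.25→10.25]: (1.07+0.81)/2 × 4 = 3.76
  Sum = 7.26875 µg/mL·hr
k_e = ln2 / t½ = 0.693147 / 8.09 = 0.0857 hr^-1
Extrapolated tail: C_last / k_e = 0.81 / 0.0857 = 9.452
AUC_0→∞ = 7.26875 + 9.452 = 16.72075 µg/mL·hr

AUC = 16.72 µg/mL·hr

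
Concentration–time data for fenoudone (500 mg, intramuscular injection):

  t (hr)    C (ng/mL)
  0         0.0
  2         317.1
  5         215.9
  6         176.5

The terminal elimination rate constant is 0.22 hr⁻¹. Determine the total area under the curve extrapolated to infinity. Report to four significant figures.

Trapezoidal AUC_0→6:
  [0→2]: (0.0+317.1)/2 × 2 = 317.1
  [2→5]: (317.1+215.9)/2 × 3 = 799.5
  [5→6]: (215.9+176.5)/2 × 1 = 196.2
  Sum = 1312.8 ng/mL·hr
Extrapolated tail: C_last / k_e = 176.5 / 0.22 = 802.273
AUC_0→∞ = 1312.8 + 802.273 = 2115.073 ng/mL·hr

AUC = 2115 ng/mL·hr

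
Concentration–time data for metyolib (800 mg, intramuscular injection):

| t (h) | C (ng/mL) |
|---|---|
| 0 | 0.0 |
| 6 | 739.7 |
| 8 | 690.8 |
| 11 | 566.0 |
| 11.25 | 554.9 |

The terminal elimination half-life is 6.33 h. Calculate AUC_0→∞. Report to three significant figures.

Trapezoidal AUC_0→11.25:
  [0→6]: (0.0+739.7)/2 × 6 = 2219.1
  [6→8]: (739.7+690.8)/2 × 2 = 1430.5
  [8→11]: (690.8+566.0)/2 × 3 = 1885.2
  [11→11.25]: (566.0+554.9)/2 × 0.25 = 140.1125
  Sum = 5674.9125 ng/mL·h
k_e = ln2 / t½ = 0.693147 / 6.33 = 0.1095 h^-1
Extrapolated tail: C_last / k_e = 554.9 / 0.1095 = 5067.580
AUC_0→∞ = 5674.9125 + 5067.580 = 10742.4925 ng/mL·h

AUC = 10700 ng/mL·h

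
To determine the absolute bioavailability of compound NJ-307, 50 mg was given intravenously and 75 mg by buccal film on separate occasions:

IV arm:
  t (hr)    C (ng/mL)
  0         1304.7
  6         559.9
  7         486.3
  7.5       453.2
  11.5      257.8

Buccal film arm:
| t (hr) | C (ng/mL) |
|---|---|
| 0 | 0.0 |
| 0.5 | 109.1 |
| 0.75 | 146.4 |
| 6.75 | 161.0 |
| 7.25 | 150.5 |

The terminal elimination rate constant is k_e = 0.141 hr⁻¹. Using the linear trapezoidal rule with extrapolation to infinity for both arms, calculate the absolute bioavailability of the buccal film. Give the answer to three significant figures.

F = 0.148

Trapezoidal AUC_0→11.5 (IV):
  [0→6]: (1304.7+559.9)/2 × 6 = 5593.8
  [6→7]: (559.9+486.3)/2 × 1 = 523.1
  [7→7.5]: (486.3+453.2)/2 × 0.5 = 234.875
  [7.5→11.5]: (453.2+257.8)/2 × 4 = 1422.0
  Sum = 7773.775 ng/mL·hr
IV tail: 257.8/0.141 = 1828.369; AUC_iv,0→∞ = 7773.775 + 1828.369 = 9602.144 ng/mL·hr
Trapezoidal AUC_0→7.25 (buccal film):
  [0→0.5]: (0.0+109.1)/2 × 0.5 = 27.275
  [0.5→0.75]: (109.1+146.4)/2 × 0.25 = 31.9375
  [0.75→6.75]: (146.4+161.0)/2 × 6 = 922.2
  [6.75→7.25]: (161.0+150.5)/2 × 0.5 = 77.875
  Sum = 1059.2875 ng/mL·hr
buccal film tail: 150.5/0.141 = 1067.376; AUC_ev,0→∞ = 1059.2875 + 1067.376 = 2126.6635 ng/mL·hr
F = (AUC_ev/D_ev)/(AUC_iv/D_iv) = (2126.6635/75)/(9602.144/50) = 28.3555/192.04288 = 0.1477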